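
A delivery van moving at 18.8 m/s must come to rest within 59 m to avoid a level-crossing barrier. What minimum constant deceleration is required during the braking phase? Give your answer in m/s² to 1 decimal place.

v² = 2a·d ⇒ a = v²/(2d) = 18.8000² / (2 × 59.000) = 353.440 / 118.000 = 2.9953 m/s².

Required deceleration ≈ 3.0 m/s²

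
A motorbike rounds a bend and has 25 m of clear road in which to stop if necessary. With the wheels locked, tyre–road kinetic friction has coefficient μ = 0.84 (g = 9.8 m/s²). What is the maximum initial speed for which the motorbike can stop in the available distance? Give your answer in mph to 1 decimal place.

a = μg = 0.84 × 9.8 = 8.232 m/s².
v²/(2a) = d ⇒ v = √(2 × 8.232 × 25) = √411.60 = 20.2879 m/s.
20.2879 m/s ÷ 0.44704 = 45.383 mph.

Maximum speed ≈ 45.4 mph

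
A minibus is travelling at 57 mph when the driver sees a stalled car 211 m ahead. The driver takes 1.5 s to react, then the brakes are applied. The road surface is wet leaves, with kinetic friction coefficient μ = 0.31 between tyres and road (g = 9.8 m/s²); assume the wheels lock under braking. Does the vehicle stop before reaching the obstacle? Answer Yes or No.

Yes

57 mph × 0.44704 = 25.4813 m/s.
a = μg = 0.31 × 9.8 = 3.038 m/s².
Reaction distance = 25.4813 × 1.5 = 38.222 m.
Braking distance = v²/(2a) = 649.297 / 6.076 = 106.863 m.
Total stopping distance = 38.222 + 106.863 = 145.085 m, vs 211 m available — it stops with 211 − 145.085 = 65.915 m to spare.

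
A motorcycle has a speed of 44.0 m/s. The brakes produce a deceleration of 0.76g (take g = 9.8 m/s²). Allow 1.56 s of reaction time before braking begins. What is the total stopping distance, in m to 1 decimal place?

Total stopping distance ≈ 198.6 m

a = 0.76 × 9.8 = 7.448 m/s².
Reaction distance = v·t_r = 44.0000 × 1.56 = 68.640 m.
Braking distance = v²/(2a) = 44.0000² / (2 × 7.448) = 1936.000 / 14.896 = 129.968 m.
Total = 68.640 + 129.968 = 198.608 m.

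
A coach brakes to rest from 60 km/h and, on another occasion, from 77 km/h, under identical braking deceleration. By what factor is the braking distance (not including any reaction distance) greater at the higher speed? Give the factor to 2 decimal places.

Braking distance d = v²/(2a), so with a fixed, d ∝ v².
Factor = (77/60)² = 1.2833² = 1.6469.

Factor ≈ 1.65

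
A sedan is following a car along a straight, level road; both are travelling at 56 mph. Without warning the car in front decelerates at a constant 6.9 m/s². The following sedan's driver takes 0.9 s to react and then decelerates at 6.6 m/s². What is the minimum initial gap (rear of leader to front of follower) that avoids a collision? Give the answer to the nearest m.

Minimum gap ≈ 25 m

56 mph × 0.44704 = 25.0342 m/s.
Leader travels v²/(2a_L) = 626.711 / 13.800 = 45.414 m before stopping.
Follower covers v·t_r = 25.0342 × 0.9 = 22.531 m while reacting, then v²/(2a_F) = 626.711 / 13.200 = 47.478 m while braking, for a total of 22.531 + 47.478 = 70.009 m.
Since a_F ≤ a_L and the follower starts braking later, the follower is never slower than the leader, so the closest approach is when both have stopped.
Minimum gap = 70.009 − 45.414 = 24.595 m.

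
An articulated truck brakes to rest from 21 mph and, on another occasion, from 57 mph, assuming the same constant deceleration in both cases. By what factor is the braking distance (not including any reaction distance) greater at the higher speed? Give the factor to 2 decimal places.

Factor ≈ 7.37

Braking distance d = v²/(2a), so with a fixed, d ∝ v².
Factor = (57/21)² = 2.7143² = 7.3674.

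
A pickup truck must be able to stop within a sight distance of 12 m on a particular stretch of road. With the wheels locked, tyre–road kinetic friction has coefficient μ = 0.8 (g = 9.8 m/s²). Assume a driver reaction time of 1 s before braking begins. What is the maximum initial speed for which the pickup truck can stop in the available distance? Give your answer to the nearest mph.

a = μg = 0.8 × 9.8 = 7.840 m/s².
Stopping distance: v·t_r + v²/(2a) = 12 with t_r = 1 s and a = 7.840 m/s².
So v² + 15.680 v − 188.16 = 0.
Positive root: v = −a·t_r + √((a·t_r)² + 2a·d) = −7.840 + √(61.466 + 188.16) = 7.9596 m/s.
7.9596 m/s ÷ 0.44704 = 17.805 mph.

Maximum speed ≈ 18 mph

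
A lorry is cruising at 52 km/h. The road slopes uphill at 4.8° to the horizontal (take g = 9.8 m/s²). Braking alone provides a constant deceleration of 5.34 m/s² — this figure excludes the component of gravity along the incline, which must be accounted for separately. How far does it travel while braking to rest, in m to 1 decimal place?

52 km/h ÷ 3.6 = 14.4444 m/s.
Gravity along the uphill slope adds to the braking deceleration: a_eff = 5.340 + 9.8·sin 4.8° = 5.340 + 0.820 = 6.160 m/s².
Braking distance = v²/(2a) = 14.4444² / (2 × 6.160) = 208.641 / 12.320 = 16.935 m.

Braking distance ≈ 16.9 m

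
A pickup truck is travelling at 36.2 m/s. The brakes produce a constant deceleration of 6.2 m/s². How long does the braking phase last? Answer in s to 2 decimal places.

Braking time ≈ 5.84 s

Braking time = v/a = 36.2000 / 6.200 = 5.839 s.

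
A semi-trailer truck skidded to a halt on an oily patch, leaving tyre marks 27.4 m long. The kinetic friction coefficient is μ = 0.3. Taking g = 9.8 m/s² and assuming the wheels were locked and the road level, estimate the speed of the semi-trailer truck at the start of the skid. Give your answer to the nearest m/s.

Deceleration a = μg = 0.3 × 9.8 = 2.940 m/s².
v = √(2a·d) = √(2 × 2.940 × 27.4) = √161.112 = 12.6930 m/s.

Initial speed ≈ 13 m/s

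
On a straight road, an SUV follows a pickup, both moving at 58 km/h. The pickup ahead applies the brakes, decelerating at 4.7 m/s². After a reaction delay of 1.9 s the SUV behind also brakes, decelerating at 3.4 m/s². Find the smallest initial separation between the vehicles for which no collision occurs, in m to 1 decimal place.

58 km/h ÷ 3.6 = 16.1111 m/s.
Leader travels v²/(2a_L) = 259.568 / 9.400 = 27.614 m before stopping.
Follower covers v·t_r = 16.1111 × 1.9 = 30.611 m while reacting, then v²/(2a_F) = 259.568 / 6.800 = 38.172 m while braking, for a total of 30.611 + 38.172 = 68.783 m.
Since a_F ≤ a_L and the follower starts braking later, the follower is never slower than the leader, so the closest approach is when both have stopped.
Minimum gap = 68.783 − 27.614 = 41.169 m.

Minimum gap ≈ 41.2 m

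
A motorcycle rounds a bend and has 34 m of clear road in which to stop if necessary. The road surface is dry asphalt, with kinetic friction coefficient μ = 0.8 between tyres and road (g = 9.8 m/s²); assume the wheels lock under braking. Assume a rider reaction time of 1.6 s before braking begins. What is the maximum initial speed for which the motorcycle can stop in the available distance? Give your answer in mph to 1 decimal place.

Maximum speed ≈ 30.7 mph

a = μg = 0.8 × 9.8 = 7.840 m/s².
Stopping distance: v·t_r + v²/(2a) = 34 with t_r = 1.6 s and a = 7.840 m/s².
So v² + 25.088 v − 533.12 = 0.
Positive root: v = −a·t_r + √((a·t_r)² + 2a·d) = −12.544 + √(157.352 + 533.12) = 13.7328 m/s.
13.7328 m/s ÷ 0.44704 = 30.719 mph.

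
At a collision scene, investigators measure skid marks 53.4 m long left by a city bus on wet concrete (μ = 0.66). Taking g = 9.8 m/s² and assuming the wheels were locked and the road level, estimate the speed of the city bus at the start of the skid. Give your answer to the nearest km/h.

Deceleration a = μg = 0.66 × 9.8 = 6.468 m/s².
v = √(2a·d) = √(2 × 6.468 × 53.4) = √690.782 = 26.2827 m/s.
= 26.2827 × 3.6 = 94.618 km/h.

Initial speed ≈ 95 km/h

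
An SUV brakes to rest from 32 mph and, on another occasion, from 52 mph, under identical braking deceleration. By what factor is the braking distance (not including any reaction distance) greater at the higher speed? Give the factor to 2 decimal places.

Factor ≈ 2.64

Braking distance d = v²/(2a), so with a fixed, d ∝ v².
Factor = (52/32)² = 1.6250² = 2.6406.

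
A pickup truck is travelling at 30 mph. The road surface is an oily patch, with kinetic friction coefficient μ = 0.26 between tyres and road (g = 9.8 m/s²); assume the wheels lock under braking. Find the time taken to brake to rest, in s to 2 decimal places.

30 mph × 0.44704 = 13.4112 m/s.
a = μg = 0.26 × 9.8 = 2.548 m/s².
Braking time = v/a = 13.4112 / 2.548 = 5.263 s.

Braking time ≈ 5.26 s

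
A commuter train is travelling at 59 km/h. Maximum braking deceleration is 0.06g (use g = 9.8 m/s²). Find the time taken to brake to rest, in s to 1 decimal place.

Braking time ≈ 27.9 s

59 km/h ÷ 3.6 = 16.3889 m/s.
a = 0.06 × 9.8 = 0.588 m/s².
Braking time = v/a = 16.3889 / 0.588 = 27.872 s.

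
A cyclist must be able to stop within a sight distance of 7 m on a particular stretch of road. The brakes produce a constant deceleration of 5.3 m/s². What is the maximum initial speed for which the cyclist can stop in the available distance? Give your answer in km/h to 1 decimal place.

Maximum speed ≈ 31.0 km/h

v²/(2a) = d ⇒ v = √(2 × 5.300 × 7) = √74.20 = 8.6139 m/s.
8.6139 m/s × 3.6 = 31.010 km/h.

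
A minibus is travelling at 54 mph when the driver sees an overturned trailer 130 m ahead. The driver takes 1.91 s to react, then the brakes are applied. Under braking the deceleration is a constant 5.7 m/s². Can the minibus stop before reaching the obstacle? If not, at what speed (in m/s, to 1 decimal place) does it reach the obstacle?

Yes — it stops about 32.8 m short of the obstacle, so it never reaches it

54 mph × 0.44704 = 24.1402 m/s.
Reaction distance = 24.1402 × 1.91 = 46.108 m.
Braking distance = v²/(2a) = 582.749 / 11.400 = 51.118 m.
Total stopping distance = 46.108 + 51.118 = 97.226 m, vs 130 m available — it stops with 130 − 97.226 = 32.774 m to spare.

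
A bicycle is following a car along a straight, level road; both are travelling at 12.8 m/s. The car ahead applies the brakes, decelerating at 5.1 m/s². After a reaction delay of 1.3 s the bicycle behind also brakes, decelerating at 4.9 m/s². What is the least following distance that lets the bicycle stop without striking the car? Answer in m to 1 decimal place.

Leader travels v²/(2a_L) = 163.840 / 10.200 = 16.063 m before stopping.
Follower covers v·t_r = 12.8000 × 1.3 = 16.640 m while reacting, then v²/(2a_F) = 163.840 / 9.800 = 16.718 m while braking, for a total of 16.640 + 16.718 = 33.358 m.
Since a_F ≤ a_L and the follower starts braking later, the follower is never slower than the leader, so the closest approach is when both have stopped.
Minimum gap = 33.358 − 16.063 = 17.295 m.

Minimum gap ≈ 17.3 m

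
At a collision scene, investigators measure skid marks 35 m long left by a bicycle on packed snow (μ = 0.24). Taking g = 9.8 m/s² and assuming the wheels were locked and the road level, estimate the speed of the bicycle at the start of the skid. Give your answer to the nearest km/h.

Initial speed ≈ 46 km/h

Deceleration a = μg = 0.24 × 9.8 = 2.352 m/s².
v = √(2a·d) = √(2 × 2.352 × 35) = √164.640 = 12.8312 m/s.
= 12.8312 × 3.6 = 46.192 km/h.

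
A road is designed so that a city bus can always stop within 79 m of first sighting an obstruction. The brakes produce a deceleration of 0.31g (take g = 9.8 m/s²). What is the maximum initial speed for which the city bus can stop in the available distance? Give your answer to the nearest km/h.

Maximum speed ≈ 79 km/h

a = 0.31 × 9.8 = 3.038 m/s².
v²/(2a) = d ⇒ v = √(2 × 3.038 × 79) = √480.00 = 21.9089 m/s.
21.9089 m/s × 3.6 = 78.872 km/h.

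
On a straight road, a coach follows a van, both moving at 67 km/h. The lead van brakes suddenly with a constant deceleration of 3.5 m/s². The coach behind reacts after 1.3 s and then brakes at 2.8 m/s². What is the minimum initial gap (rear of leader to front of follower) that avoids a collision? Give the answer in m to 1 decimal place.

67 km/h ÷ 3.6 = 18.6111 m/s.
Leader travels v²/(2a_L) = 346.373 / 7.000 = 49.482 m before stopping.
Follower covers v·t_r = 18.6111 × 1.3 = 24.194 m while reacting, then v²/(2a_F) = 346.373 / 5.600 = 61.852 m while braking, for a total of 24.194 + 61.852 = 86.046 m.
Since a_F ≤ a_L and the follower starts braking later, the follower is never slower than the leader, so the closest approach is when both have stopped.
Minimum gap = 86.046 − 49.482 = 36.564 m.

Minimum gap ≈ 36.6 m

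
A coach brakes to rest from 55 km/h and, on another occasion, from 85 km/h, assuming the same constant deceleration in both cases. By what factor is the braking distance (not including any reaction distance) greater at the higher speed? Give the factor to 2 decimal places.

Braking distance d = v²/(2a), so with a fixed, d ∝ v².
Factor = (85/55)² = 1.5455² = 2.3886.

Factor ≈ 2.39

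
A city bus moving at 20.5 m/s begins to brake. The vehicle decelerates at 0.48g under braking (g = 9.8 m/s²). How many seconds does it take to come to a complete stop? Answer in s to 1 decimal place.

a = 0.48 × 9.8 = 4.704 m/s².
Braking time = v/a = 20.5000 / 4.704 = 4.358 s.

Braking time ≈ 4.4 s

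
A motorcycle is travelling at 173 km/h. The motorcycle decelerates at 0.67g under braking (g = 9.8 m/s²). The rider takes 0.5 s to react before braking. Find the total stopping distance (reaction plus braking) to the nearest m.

Total stopping distance ≈ 200 m

173 km/h ÷ 3.6 = 48.0556 m/s.
a = 0.67 × 9.8 = 6.566 m/s².
Reaction distance = v·t_r = 48.0556 × 0.5 = 24.028 m.
Braking distance = v²/(2a) = 48.0556² / (2 × 6.566) = 2309.341 / 13.132 = 175.856 m.
Total = 24.028 + 175.856 = 199.884 m.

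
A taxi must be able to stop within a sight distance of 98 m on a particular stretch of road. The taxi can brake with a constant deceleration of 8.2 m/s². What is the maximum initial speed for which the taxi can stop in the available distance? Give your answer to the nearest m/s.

v²/(2a) = d ⇒ v = √(2 × 8.200 × 98) = √1607.20 = 40.0899 m/s.

Maximum speed ≈ 40 m/s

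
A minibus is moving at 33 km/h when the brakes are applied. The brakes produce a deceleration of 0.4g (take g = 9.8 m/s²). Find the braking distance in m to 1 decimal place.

33 km/h ÷ 3.6 = 9.1667 m/s.
a = 0.4 × 9.8 = 3.920 m/s².
Braking distance = v²/(2a) = 9.1667² / (2 × 3.920) = 84.028 / 7.840 = 10.718 m.

Braking distance ≈ 10.7 m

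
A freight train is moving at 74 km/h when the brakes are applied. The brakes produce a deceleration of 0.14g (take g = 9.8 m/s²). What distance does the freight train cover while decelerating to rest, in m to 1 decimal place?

Braking distance ≈ 154.0 m

74 km/h ÷ 3.6 = 20.5556 m/s.
a = 0.14 × 9.8 = 1.372 m/s².
Braking distance = v²/(2a) = 20.5556² / (2 × 1.372) = 422.533 / 2.744 = 153.984 m.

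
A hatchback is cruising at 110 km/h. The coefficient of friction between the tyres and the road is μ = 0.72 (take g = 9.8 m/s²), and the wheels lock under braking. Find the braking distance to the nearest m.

Braking distance ≈ 66 m

110 km/h ÷ 3.6 = 30.5556 m/s.
a = μg = 0.72 × 9.8 = 7.056 m/s².
Braking distance = v²/(2a) = 30.5556² / (2 × 7.056) = 933.645 / 14.112 = 66.160 m.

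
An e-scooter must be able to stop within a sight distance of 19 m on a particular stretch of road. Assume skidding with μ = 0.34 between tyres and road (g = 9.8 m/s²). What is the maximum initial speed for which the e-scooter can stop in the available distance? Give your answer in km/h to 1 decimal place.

a = μg = 0.34 × 9.8 = 3.332 m/s².
v²/(2a) = d ⇒ v = √(2 × 3.332 × 19) = √126.62 = 11.2526 m/s.
11.2526 m/s × 3.6 = 40.509 km/h.

Maximum speed ≈ 40.5 km/h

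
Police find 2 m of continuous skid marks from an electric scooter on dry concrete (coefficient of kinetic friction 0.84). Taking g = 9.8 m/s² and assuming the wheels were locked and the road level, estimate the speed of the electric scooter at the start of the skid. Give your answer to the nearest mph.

Deceleration a = μg = 0.84 × 9.8 = 8.232 m/s².
v = √(2a·d) = √(2 × 8.232 × 2) = √32.928 = 5.7383 m/s.
= 5.7383 ÷ 0.44704 = 12.836 mph.

Initial speed ≈ 13 mph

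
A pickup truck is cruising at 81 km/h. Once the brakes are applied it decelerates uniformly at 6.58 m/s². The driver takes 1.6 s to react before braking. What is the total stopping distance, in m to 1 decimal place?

Total stopping distance ≈ 74.5 m

81 km/h ÷ 3.6 = 22.5000 m/s.
Reaction distance = v·t_r = 22.5000 × 1.6 = 36.000 m.
Braking distance = v²/(2a) = 22.5000² / (2 × 6.580) = 506.250 / 13.160 = 38.469 m.
Total = 36.000 + 38.469 = 74.469 m.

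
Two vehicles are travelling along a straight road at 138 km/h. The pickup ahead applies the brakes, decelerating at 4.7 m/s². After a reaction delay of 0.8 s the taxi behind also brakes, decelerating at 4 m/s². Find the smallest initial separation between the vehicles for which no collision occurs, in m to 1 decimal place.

Minimum gap ≈ 58.0 m

138 km/h ÷ 3.6 = 38.3333 m/s.
Leader travels v²/(2a_L) = 1469.442 / 9.400 = 156.324 m before stopping.
Follower covers v·t_r = 38.3333 × 0.8 = 30.667 m while reacting, then v²/(2a_F) = 1469.442 / 8.000 = 183.680 m while braking, for a total of 30.667 + 183.680 = 214.347 m.
Since a_F ≤ a_L and the follower starts braking later, the follower is never slower than the leader, so the closest approach is when both have stopped.
Minimum gap = 214.347 − 156.324 = 58.023 m.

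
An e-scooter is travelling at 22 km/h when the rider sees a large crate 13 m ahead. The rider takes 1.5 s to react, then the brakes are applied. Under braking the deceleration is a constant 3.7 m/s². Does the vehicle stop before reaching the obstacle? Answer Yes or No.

No

22 km/h ÷ 3.6 = 6.1111 m/s.
Reaction distance = 6.1111 × 1.5 = 9.167 m.
Braking distance = v²/(2a) = 37.346 / 7.400 = 5.047 m.
Total stopping distance = 9.167 + 5.047 = 14.214 m, vs 13 m available — it cannot stop in time and overshoots by 14.214 − 13 = 1.214 m.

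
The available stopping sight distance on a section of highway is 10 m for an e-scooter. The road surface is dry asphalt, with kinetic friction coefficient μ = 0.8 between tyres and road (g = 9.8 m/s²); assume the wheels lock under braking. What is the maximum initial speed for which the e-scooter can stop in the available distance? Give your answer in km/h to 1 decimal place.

a = μg = 0.8 × 9.8 = 7.840 m/s².
v²/(2a) = d ⇒ v = √(2 × 7.840 × 10) = √156.80 = 12.5220 m/s.
12.5220 m/s × 3.6 = 45.079 km/h.

Maximum speed ≈ 45.1 km/h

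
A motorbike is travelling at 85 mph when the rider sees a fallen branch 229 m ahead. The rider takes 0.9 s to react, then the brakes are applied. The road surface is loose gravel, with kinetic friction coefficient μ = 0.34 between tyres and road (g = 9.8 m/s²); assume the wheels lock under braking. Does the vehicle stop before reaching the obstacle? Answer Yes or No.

No

85 mph × 0.44704 = 37.9984 m/s.
a = μg = 0.34 × 9.8 = 3.332 m/s².
Reaction distance = 37.9984 × 0.9 = 34.199 m.
Braking distance = v²/(2a) = 1443.878 / 6.664 = 216.668 m.
Total stopping distance = 34.199 + 216.668 = 250.867 m, vs 229 m available — it cannot stop in time and overshoots by 250.867 − 229 = 21.867 m.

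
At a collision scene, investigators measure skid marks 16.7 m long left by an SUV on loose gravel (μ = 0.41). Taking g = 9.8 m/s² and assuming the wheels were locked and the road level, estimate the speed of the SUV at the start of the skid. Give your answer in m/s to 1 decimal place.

Deceleration a = μg = 0.41 × 9.8 = 4.018 m/s².
v = √(2a·d) = √(2 × 4.018 × 16.7) = √134.201 = 11.5845 m/s.

Initial speed ≈ 11.6 m/s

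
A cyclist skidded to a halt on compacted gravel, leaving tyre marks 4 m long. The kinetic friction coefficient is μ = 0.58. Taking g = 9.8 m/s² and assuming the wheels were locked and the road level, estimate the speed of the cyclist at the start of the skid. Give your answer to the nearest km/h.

Deceleration a = μg = 0.58 × 9.8 = 5.684 m/s².
v = √(2a·d) = √(2 × 5.684 × 4) = √45.472 = 6.7433 m/s.
= 6.7433 × 3.6 = 24.276 km/h.

Initial speed ≈ 24 km/h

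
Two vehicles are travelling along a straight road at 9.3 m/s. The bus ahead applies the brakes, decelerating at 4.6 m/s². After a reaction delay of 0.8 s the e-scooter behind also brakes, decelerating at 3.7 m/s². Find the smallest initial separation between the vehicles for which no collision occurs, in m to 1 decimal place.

Leader travels v²/(2a_L) = 86.490 / 9.200 = 9.401 m before stopping.
Follower covers v·t_r = 9.3000 × 0.8 = 7.440 m while reacting, then v²/(2a_F) = 86.490 / 7.400 = 11.688 m while braking, for a total of 7.440 + 11.688 = 19.128 m.
Since a_F ≤ a_L and the follower starts braking later, the follower is never slower than the leader, so the closest approach is when both have stopped.
Minimum gap = 19.128 − 9.401 = 9.727 m.

Minimum gap ≈ 9.7 m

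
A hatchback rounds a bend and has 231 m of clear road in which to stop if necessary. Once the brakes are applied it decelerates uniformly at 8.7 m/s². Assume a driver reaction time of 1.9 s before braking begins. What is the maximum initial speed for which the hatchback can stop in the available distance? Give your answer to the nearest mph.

Maximum speed ≈ 110 mph

Stopping distance: v·t_r + v²/(2a) = 231 with t_r = 1.9 s and a = 8.700 m/s².
So v² + 33.060 v − 4019.40 = 0.
Positive root: v = −a·t_r + √((a·t_r)² + 2a·d) = −16.530 + √(273.241 + 4019.40) = 48.9882 m/s.
48.9882 m/s ÷ 0.44704 = 109.583 mph.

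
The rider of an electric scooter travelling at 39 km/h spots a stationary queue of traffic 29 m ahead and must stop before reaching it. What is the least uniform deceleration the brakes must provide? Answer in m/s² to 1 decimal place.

39 km/h ÷ 3.6 = 10.8333 m/s.
v² = 2a·d ⇒ a = v²/(2d) = 10.8333² / (2 × 29.000) = 117.360 / 58.000 = 2.0234 m/s².

Required deceleration ≈ 2.0 m/s²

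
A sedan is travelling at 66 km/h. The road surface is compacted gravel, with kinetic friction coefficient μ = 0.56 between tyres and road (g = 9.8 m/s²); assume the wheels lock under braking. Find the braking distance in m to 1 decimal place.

66 km/h ÷ 3.6 = 18.3333 m/s.
a = μg = 0.56 × 9.8 = 5.488 m/s².
Braking distance = v²/(2a) = 18.3333² / (2 × 5.488) = 336.110 / 10.976 = 30.622 m.

Braking distance ≈ 30.6 m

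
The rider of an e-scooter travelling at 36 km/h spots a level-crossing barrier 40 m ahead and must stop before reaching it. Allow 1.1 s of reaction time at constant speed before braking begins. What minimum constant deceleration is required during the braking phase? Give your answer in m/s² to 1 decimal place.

36 km/h ÷ 3.6 = 10.0000 m/s.
Distance covered during reaction = 10.0000 × 1.1 = 11.000 m.
Distance available for braking: 40 − 11.000 = 29.000 m.
v² = 2a·d ⇒ a = v²/(2d) = 10.0000² / (2 × 29.000) = 100.000 / 58.000 = 1.7241 m/s².

Required deceleration ≈ 1.7 m/s²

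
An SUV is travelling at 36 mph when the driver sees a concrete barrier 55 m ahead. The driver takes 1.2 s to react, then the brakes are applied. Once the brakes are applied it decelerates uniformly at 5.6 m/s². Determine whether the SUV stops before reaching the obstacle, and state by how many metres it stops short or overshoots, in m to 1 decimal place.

Yes — it stops 12.6 m short of the obstacle

36 mph × 0.44704 = 16.0934 m/s.
Reaction distance = 16.0934 × 1.2 = 19.312 m.
Braking distance = v²/(2a) = 258.998 / 11.200 = 23.125 m.
Total stopping distance = 19.312 + 23.125 = 42.437 m, vs 55 m available — it stops with 55 − 42.437 = 12.563 m to spare.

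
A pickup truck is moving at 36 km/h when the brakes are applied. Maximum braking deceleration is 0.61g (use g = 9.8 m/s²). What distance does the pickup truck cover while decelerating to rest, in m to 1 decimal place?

36 km/h ÷ 3.6 = 10.0000 m/s.
a = 0.61 × 9.8 = 5.978 m/s².
Braking distance = v²/(2a) = 10.0000² / (2 × 5.978) = 100.000 / 11.956 = 8.364 m.

Braking distance ≈ 8.4 m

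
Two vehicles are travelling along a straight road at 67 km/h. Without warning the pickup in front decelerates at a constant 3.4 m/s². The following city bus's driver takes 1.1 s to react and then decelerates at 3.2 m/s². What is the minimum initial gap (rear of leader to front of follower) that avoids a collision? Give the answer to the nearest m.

67 km/h ÷ 3.6 = 18.6111 m/s.
Leader travels v²/(2a_L) = 346.373 / 6.800 = 50.937 m before stopping.
Follower covers v·t_r = 18.6111 × 1.1 = 20.472 m while reacting, then v²/(2a_F) = 346.373 / 6.400 = 54.121 m while braking, for a total of 20.472 + 54.121 = 74.593 m.
Since a_F ≤ a_L and the follower starts braking later, the follower is never slower than the leader, so the closest approach is when both have stopped.
Minimum gap = 74.593 − 50.937 = 23.656 m.

Minimum gap ≈ 24 m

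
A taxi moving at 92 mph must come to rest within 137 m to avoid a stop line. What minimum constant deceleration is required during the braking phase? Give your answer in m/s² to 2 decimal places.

Required deceleration ≈ 6.17 m/s²

92 mph × 0.44704 = 41.1277 m/s.
v² = 2a·d ⇒ a = v²/(2d) = 41.1277² / (2 × 137.000) = 1691.488 / 274.000 = 6.1733 m/s².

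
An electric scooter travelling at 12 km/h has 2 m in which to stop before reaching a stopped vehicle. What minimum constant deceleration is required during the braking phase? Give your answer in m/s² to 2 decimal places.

12 km/h ÷ 3.6 = 3.3333 m/s.
v² = 2a·d ⇒ a = v²/(2d) = 3.3333² / (2 × 2.000) = 11.111 / 4.000 = 2.7778 m/s².

Required deceleration ≈ 2.78 m/s²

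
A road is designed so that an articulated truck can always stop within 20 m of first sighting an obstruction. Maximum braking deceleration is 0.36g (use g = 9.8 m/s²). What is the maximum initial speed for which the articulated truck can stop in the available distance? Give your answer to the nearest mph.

a = 0.36 × 9.8 = 3.528 m/s².
v²/(2a) = d ⇒ v = √(2 × 3.528 × 20) = √141.12 = 11.8794 m/s.
11.8794 m/s ÷ 0.44704 = 26.573 mph.

Maximum speed ≈ 27 mph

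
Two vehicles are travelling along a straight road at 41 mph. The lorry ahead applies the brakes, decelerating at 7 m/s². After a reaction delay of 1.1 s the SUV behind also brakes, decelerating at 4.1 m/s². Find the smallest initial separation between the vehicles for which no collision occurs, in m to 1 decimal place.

41 mph × 0.44704 = 18.3286 m/s.
Leader travels v²/(2a_L) = 335.938 / 14.000 = 23.996 m before stopping.
Follower covers v·t_r = 18.3286 × 1.1 = 20.161 m while reacting, then v²/(2a_F) = 335.938 / 8.200 = 40.968 m while braking, for a total of 20.161 + 40.968 = 61.129 m.
Since a_F ≤ a_L and the follower starts braking later, the follower is never slower than the leader, so the closest approach is when both have stopped.
Minimum gap = 61.129 − 23.996 = 37.133 m.

Minimum gap ≈ 37.1 m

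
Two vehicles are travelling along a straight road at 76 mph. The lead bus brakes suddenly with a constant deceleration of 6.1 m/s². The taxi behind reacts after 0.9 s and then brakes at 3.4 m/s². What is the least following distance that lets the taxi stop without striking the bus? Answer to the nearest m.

Minimum gap ≈ 106 m

76 mph × 0.44704 = 33.9750 m/s.
Leader travels v²/(2a_L) = 1154.301 / 12.200 = 94.615 m before stopping.
Follower covers v·t_r = 33.9750 × 0.9 = 30.578 m while reacting, then v²/(2a_F) = 1154.301 / 6.800 = 169.750 m while braking, for a total of 30.578 + 169.750 = 200.328 m.
Since a_F ≤ a_L and the follower starts braking later, the follower is never slower than the leader, so the closest approach is when both have stopped.
Minimum gap = 200.328 − 94.615 = 105.713 m.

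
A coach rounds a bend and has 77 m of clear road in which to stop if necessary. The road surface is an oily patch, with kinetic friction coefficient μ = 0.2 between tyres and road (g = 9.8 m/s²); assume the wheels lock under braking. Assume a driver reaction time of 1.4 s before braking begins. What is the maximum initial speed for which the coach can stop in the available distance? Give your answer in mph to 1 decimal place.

Maximum speed ≈ 33.2 mph

a = μg = 0.2 × 9.8 = 1.960 m/s².
Stopping distance: v·t_r + v²/(2a) = 77 with t_r = 1.4 s and a = 1.960 m/s².
So v² + 5.488 v − 301.84 = 0.
Positive root: v = −a·t_r + √((a·t_r)² + 2a·d) = −2.744 + √(7.530 + 301.84) = 14.8449 m/s.
14.8449 m/s ÷ 0.44704 = 33.207 mph.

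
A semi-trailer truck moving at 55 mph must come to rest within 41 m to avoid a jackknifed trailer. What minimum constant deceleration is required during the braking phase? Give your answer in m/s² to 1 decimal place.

55 mph × 0.44704 = 24.5872 m/s.
v² = 2a·d ⇒ a = v²/(2d) = 24.5872² / (2 × 41.000) = 604.530 / 82.000 = 7.3723 m/s².

Required deceleration ≈ 7.4 m/s²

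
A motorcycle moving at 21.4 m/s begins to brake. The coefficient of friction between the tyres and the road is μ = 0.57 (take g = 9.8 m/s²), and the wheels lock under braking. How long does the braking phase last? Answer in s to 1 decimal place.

Braking time ≈ 3.8 s

a = μg = 0.57 × 9.8 = 5.586 m/s².
Braking time = v/a = 21.4000 / 5.586 = 3.831 s.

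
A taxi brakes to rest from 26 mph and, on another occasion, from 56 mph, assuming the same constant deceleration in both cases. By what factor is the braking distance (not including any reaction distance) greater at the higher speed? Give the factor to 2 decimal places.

Factor ≈ 4.64

Braking distance d = v²/(2a), so with a fixed, d ∝ v².
Factor = (56/26)² = 2.1538² = 4.6389.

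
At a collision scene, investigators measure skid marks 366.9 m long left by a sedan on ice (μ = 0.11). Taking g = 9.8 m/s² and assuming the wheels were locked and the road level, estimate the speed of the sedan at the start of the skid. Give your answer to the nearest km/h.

Initial speed ≈ 101 km/h

Deceleration a = μg = 0.11 × 9.8 = 1.078 m/s².
v = √(2a·d) = √(2 × 1.078 × 366.9) = √791.036 = 28.1254 m/s.
= 28.1254 × 3.6 = 101.251 km/h.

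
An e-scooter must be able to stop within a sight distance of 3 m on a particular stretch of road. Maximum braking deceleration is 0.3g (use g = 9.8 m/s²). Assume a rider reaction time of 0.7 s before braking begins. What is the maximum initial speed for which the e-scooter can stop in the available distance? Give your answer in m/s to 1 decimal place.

Maximum speed ≈ 2.6 m/s

a = 0.3 × 9.8 = 2.940 m/s².
Stopping distance: v·t_r + v²/(2a) = 3 with t_r = 0.7 s and a = 2.940 m/s².
So v² + 4.116 v − 17.64 = 0.
Positive root: v = −a·t_r + √((a·t_r)² + 2a·d) = −2.058 + √(4.235 + 17.64) = 2.6191 m/s.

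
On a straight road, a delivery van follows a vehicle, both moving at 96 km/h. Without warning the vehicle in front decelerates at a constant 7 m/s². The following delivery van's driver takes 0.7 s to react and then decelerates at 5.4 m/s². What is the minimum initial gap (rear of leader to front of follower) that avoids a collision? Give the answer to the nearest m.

Minimum gap ≈ 34 m

96 km/h ÷ 3.6 = 26.6667 m/s.
Leader travels v²/(2a_L) = 711.113 / 14.000 = 50.794 m before stopping.
Follower covers v·t_r = 26.6667 × 0.7 = 18.667 m while reacting, then v²/(2a_F) = 711.113 / 10.800 = 65.844 m while braking, for a total of 18.667 + 65.844 = 84.511 m.
Since a_F ≤ a_L and the follower starts braking later, the follower is never slower than the leader, so the closest approach is when both have stopped.
Minimum gap = 84.511 − 50.794 = 33.717 m.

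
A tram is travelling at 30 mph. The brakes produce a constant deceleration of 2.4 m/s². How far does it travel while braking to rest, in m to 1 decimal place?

30 mph × 0.44704 = 13.4112 m/s.
Braking distance = v²/(2a) = 13.4112² / (2 × 2.400) = 179.860 / 4.800 = 37.471 m.

Braking distance ≈ 37.5 m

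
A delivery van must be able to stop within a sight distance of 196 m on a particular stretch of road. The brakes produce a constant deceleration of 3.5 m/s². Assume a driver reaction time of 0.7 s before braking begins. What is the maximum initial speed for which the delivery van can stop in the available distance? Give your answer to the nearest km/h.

Stopping distance: v·t_r + v²/(2a) = 196 with t_r = 0.7 s and a = 3.500 m/s².
So v² + 4.900 v − 1372.00 = 0.
Positive root: v = −a·t_r + √((a·t_r)² + 2a·d) = −2.450 + √(6.003 + 1372.00) = 34.6715 m/s.
34.6715 m/s × 3.6 = 124.817 km/h.

Maximum speed ≈ 125 km/h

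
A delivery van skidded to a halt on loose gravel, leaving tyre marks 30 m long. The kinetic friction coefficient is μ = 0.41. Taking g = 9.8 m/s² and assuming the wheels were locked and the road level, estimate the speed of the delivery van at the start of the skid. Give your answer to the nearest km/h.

Initial speed ≈ 56 km/h

Deceleration a = μg = 0.41 × 9.8 = 4.018 m/s².
v = √(2a·d) = √(2 × 4.018 × 30) = √241.080 = 15.5268 m/s.
= 15.5268 × 3.6 = 55.896 km/h.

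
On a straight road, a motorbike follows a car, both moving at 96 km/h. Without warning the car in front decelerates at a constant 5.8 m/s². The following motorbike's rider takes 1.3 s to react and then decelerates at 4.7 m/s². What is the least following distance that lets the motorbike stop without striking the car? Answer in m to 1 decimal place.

96 km/h ÷ 3.6 = 26.6667 m/s.
Leader travels v²/(2a_L) = 711.113 / 11.600 = 61.303 m before stopping.
Follower covers v·t_r = 26.6667 × 1.3 = 34.667 m while reacting, then v²/(2a_F) = 711.113 / 9.400 = 75.650 m while braking, for a total of 34.667 + 75.650 = 110.317 m.
Since a_F ≤ a_L and the follower starts braking later, the follower is never slower than the leader, so the closest approach is when both have stopped.
Minimum gap = 110.317 − 61.303 = 49.014 m.

Minimum gap ≈ 49.0 m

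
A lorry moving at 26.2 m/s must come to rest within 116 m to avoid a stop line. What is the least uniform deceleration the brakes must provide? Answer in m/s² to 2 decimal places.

Required deceleration ≈ 2.96 m/s²

v² = 2a·d ⇒ a = v²/(2d) = 26.2000² / (2 × 116.000) = 686.440 / 232.000 = 2.9588 m/s².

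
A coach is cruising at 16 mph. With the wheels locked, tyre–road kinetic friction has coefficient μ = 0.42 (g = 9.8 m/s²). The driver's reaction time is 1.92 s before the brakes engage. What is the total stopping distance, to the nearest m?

16 mph × 0.44704 = 7.1526 m/s.
a = μg = 0.42 × 9.8 = 4.116 m/s².
Reaction distance = v·t_r = 7.1526 × 1.92 = 13.733 m.
Braking distance = v²/(2a) = 7.1526² / (2 × 4.116) = 51.160 / 8.232 = 6.215 m.
Total = 13.733 + 6.215 = 19.948 m.

Total stopping distance ≈ 20 m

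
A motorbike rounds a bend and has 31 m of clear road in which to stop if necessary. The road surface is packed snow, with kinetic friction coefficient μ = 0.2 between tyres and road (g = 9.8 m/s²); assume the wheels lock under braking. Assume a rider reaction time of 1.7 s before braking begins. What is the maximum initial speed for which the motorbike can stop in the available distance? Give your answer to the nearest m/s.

Maximum speed ≈ 8 m/s

a = μg = 0.2 × 9.8 = 1.960 m/s².
Stopping distance: v·t_r + v²/(2a) = 31 with t_r = 1.7 s and a = 1.960 m/s².
So v² + 6.664 v − 121.52 = 0.
Positive root: v = −a·t_r + √((a·t_r)² + 2a·d) = −3.332 + √(11.102 + 121.52) = 8.1842 m/s.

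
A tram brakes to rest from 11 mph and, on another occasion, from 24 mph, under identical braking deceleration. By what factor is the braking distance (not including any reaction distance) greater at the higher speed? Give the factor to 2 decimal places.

Factor ≈ 4.76

Braking distance d = v²/(2a), so with a fixed, d ∝ v².
Factor = (24/11)² = 2.1818² = 4.7603.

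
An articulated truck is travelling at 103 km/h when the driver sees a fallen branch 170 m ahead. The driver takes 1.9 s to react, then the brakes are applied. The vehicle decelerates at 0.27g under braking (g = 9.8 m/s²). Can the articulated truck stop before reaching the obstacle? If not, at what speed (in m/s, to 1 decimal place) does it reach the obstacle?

103 km/h ÷ 3.6 = 28.6111 m/s.
a = 0.27 × 9.8 = 2.646 m/s².
Reaction distance = 28.6111 × 1.9 = 54.361 m.
Braking distance needed to stop: v²/(2a) = 818.595 / 5.292 = 154.685 m, so total needed = 54.361 + 154.685 = 209.046 m > 170 m — it cannot stop.
Distance remaining when braking begins: 170 − 54.361 = 115.639 m.
v² = v₀² − 2a·d = 818.595 − 2 × 2.646 × 115.639 = 206.633 m²/s².
v = √206.633 = 14.375 m/s.

No — it strikes the obstacle at 14.4 m/s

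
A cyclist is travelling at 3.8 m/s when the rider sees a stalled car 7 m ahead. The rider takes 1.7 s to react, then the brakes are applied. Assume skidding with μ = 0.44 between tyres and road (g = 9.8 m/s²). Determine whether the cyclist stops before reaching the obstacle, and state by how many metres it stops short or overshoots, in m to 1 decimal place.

a = μg = 0.44 × 9.8 = 4.312 m/s².
Reaction distance = 3.8000 × 1.7 = 6.460 m.
Braking distance = v²/(2a) = 14.440 / 8.624 = 1.674 m.
Total stopping distance = 6.460 + 1.674 = 8.134 m, vs 7 m available — it cannot stop in time and overshoots by 8.134 − 7 = 1.134 m.

No — it overshoots by 1.1 m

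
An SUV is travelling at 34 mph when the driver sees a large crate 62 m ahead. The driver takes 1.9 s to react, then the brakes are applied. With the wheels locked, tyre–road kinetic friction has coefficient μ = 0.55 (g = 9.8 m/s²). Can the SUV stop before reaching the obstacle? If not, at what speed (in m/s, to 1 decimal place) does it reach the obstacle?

Yes — it stops about 11.7 m short of the obstacle, so it never reaches it

34 mph × 0.44704 = 15.1994 m/s.
a = μg = 0.55 × 9.8 = 5.390 m/s².
Reaction distance = 15.1994 × 1.9 = 28.879 m.
Braking distance = v²/(2a) = 231.022 / 10.780 = 21.431 m.
Total stopping distance = 28.879 + 21.431 = 50.310 m, vs 62 m available — it stops with 62 − 50.310 = 11.690 m to spare.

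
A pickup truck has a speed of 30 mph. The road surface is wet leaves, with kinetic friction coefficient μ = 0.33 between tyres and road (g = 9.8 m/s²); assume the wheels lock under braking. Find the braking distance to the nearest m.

Braking distance ≈ 28 m

30 mph × 0.44704 = 13.4112 m/s.
a = μg = 0.33 × 9.8 = 3.234 m/s².
Braking distance = v²/(2a) = 13.4112² / (2 × 3.234) = 179.860 / 6.468 = 27.808 m.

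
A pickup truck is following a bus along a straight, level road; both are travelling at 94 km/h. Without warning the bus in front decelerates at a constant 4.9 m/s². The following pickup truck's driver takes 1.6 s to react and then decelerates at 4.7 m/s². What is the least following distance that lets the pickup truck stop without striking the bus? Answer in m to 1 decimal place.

94 km/h ÷ 3.6 = 26.1111 m/s.
Leader travels v²/(2a_L) = 681.790 / 9.800 = 69.570 m before stopping.
Follower covers v·t_r = 26.1111 × 1.6 = 41.778 m while reacting, then v²/(2a_F) = 681.790 / 9.400 = 72.531 m while braking, for a total of 41.778 + 72.531 = 114.309 m.
Since a_F ≤ a_L and the follower starts braking later, the follower is never slower than the leader, so the closest approach is when both have stopped.
Minimum gap = 114.309 − 69.570 = 44.739 m.

Minimum gap ≈ 44.7 m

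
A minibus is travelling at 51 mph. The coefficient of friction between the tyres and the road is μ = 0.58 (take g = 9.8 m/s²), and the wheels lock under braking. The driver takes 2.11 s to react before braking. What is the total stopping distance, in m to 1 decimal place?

Total stopping distance ≈ 93.8 m

51 mph × 0.44704 = 22.7990 m/s.
a = μg = 0.58 × 9.8 = 5.684 m/s².
Reaction distance = v·t_r = 22.7990 × 2.11 = 48.106 m.
Braking distance = v²/(2a) = 22.7990² / (2 × 5.684) = 519.794 / 11.368 = 45.724 m.
Total = 48.106 + 45.724 = 93.830 m.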